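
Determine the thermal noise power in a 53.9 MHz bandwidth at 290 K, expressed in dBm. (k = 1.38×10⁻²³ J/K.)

−96.7 dBm

P_n = kTB = 1.38×10⁻²³ × 290 × 5.39×10⁷ = 2.16×10⁻¹³ W
In dBm: 10 log₁₀(2.16×10⁻¹³ / 10⁻³) = −96.7 dBm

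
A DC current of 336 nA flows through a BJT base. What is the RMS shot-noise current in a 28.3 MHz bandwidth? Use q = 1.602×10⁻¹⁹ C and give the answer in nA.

1.75 nA

I_n = √(2qI·B)
2qI·B = 2 × 1.602×10⁻¹⁹ × 3.36×10⁻⁷ × 2.83×10⁷ = 3.05×10⁻¹⁸ A²
I_n = √(3.05×10⁻¹⁸) = 1.75×10⁻⁹ A = 1.75 nA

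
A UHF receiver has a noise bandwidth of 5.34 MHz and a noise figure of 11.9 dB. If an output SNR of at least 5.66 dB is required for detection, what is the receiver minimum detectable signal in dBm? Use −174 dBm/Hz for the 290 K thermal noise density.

Sensitivity = −174 + 10 log₁₀(B) + NF + SNR_min
= −174 + 67.28 + 11.9 + 5.66
= −89.16 dBm → −89.2 dBm

−89.2 dBm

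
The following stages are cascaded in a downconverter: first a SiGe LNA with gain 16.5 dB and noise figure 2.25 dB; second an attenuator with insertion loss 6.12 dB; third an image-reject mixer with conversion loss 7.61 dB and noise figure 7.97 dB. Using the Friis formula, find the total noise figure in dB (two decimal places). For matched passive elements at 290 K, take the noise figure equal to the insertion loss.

3.48 dB

Convert to linear (a loss of L dB is a gain of −L dB): F_i = 10^(NF_i/10), G_i = 10^(G_i,dB/10)
  Stage 1: F_1 = 10^(2.25/10) = 1.679, G_1 = 10^(16.5/10) = 44.67
  Stage 2: F_2 = 10^(6.12/10) = 4.093, G_2 = 10^(−6.12/10) = 0.2443
  Stage 3: F_3 = 10^(7.97/10) = 6.266, G_3 = 10^(−7.61/10) = 0.1734
Friis cascade:
  F = 1.679 + (4.093 − 1)/44.67 + (6.266 − 1)/10.91 = 2.231
NF = 10 log₁₀(2.231) = 3.48 dB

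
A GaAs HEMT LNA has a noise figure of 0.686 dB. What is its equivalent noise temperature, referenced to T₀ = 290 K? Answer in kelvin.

49.6 K

F = 10^(0.686/10) = 1.17112
T_e = (F − 1)·T₀ = (1.17112 − 1) × 290 = 49.6 K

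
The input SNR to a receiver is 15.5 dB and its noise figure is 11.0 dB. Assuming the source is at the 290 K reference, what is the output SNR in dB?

By definition F = SNR_in/SNR_out, so in dB: SNR_out = SNR_in − NF
SNR_out = 15.5 − 11.0 = 4.5 dB

4.5 dB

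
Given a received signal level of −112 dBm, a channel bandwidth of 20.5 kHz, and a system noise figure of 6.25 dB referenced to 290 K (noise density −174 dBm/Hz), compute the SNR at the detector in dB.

12.6 dB

Noise floor: N = −174 + 10 log₁₀(B) + NF
10 log₁₀(2.05×10⁴) = 43.12 dB
N = −174 + 43.12 + 6.25 = −124.63 dBm
SNR = P_sig − N = −112 − (−124.63) = 12.63 dB → 12.6 dB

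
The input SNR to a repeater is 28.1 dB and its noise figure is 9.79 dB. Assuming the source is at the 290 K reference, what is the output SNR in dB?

By definition F = SNR_in/SNR_out, so in dB: SNR_out = SNR_in − NF
SNR_out = 28.1 − 9.79 = 18.31 dB

18.31 dB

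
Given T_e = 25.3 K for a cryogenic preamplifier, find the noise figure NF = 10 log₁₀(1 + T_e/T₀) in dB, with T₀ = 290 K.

F = 1 + T_e/T₀ = 1 + 25.3/290 = 1.08724
NF = 10 log₁₀(1.08724) = 0.363 dB

0.363 dB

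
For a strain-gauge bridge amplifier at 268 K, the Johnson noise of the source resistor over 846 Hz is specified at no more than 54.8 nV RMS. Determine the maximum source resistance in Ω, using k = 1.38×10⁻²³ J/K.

240 Ω

Johnson–Nyquist: V_n = √(4kTRB) ⇒ R = V_n² / (4kTB)
4kTB = 4 × 1.38×10⁻²³ × 268 × 8.46×10² = 1.25×10⁻¹⁷
R = (5.48×10⁻⁸)² / 1.25×10⁻¹⁷ = 2.40×10² Ω = 240 Ω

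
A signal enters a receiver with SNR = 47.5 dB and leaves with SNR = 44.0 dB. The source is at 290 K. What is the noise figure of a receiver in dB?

3.5 dB

NF (dB) = SNR_in(dB) − SNR_out(dB) when the source is at T₀
NF = 47.5 − 44.0 = 3.5 dB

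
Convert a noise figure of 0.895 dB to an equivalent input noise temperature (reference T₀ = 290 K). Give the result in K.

66.4 K

F = 10^(0.895/10) = 1.22885
T_e = (F − 1)·T₀ = (1.22885 − 1) × 290 = 66.4 K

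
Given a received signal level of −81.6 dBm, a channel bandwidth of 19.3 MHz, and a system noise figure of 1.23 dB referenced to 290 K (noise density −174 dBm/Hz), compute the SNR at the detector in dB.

Noise floor: N = −174 + 10 log₁₀(B) + NF
10 log₁₀(1.93×10⁷) = 72.86 dB
N = −174 + 72.86 + 1.23 = −99.91 dBm
SNR = P_sig − N = −81.6 − (−99.91) = 18.31 dB → 18.3 dB

18.3 dB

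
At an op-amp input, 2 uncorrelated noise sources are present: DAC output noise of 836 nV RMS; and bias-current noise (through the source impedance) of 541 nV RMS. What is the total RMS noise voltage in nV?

Uncorrelated sources add in power (mean-square): V_tot = √(ΣV_i²)
V_tot = √[(8.36×10⁻⁷)² + (5.41×10⁻⁷)²] = 9.96×10⁻⁷ V = 996 nV

996 nV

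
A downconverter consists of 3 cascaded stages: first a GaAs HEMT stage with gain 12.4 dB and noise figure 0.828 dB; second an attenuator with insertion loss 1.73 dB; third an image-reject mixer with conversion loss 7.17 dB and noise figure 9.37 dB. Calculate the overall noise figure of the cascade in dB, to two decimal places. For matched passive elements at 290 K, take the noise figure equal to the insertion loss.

2.77 dB

Convert to linear (a loss of L dB is a gain of −L dB): F_i = 10^(NF_i/10), G_i = 10^(G_i,dB/10)
  Stage 1: F_1 = 10^(0.828/10) = 1.210, G_1 = 10^(12.4/10) = 17.38
  Stage 2: F_2 = 10^(1.73/10) = 1.489, G_2 = 10^(−1.73/10) = 0.6714
  Stage 3: F_3 = 10^(9.37/10) = 8.650, G_3 = 10^(−7.17/10) = 0.1919
Friis cascade:
  F = 1.210 + (1.489 − 1)/17.38 + (8.650 − 1)/11.67 = 1.894
NF = 10 log₁₀(1.894) = 2.77 dB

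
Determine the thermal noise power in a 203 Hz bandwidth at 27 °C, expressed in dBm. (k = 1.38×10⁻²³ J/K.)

−150.8 dBm

T = 27 °C + 273.15 = 300.15 K
P_n = kTB = 1.38×10⁻²³ × 300.15 × 2.03×10² = 8.41×10⁻¹⁹ W
In dBm: 10 log₁₀(8.41×10⁻¹⁹ / 10⁻³) = −150.8 dBm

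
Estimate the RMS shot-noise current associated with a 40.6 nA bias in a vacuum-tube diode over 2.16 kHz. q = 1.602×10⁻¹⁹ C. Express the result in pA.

I_n = √(2qI·B)
2qI·B = 2 × 1.602×10⁻¹⁹ × 4.06×10⁻⁸ × 2.16×10³ = 2.81×10⁻²³ A²
I_n = √(2.81×10⁻²³) = 5.30×10⁻¹² A = 5.30 pA

5.30 pA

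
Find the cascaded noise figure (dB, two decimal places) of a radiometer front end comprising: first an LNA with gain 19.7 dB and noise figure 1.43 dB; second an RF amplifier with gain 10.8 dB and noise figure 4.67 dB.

Convert to linear (a loss of L dB is a gain of −L dB): F_i = 10^(NF_i/10), G_i = 10^(G_i,dB/10)
  Stage 1: F_1 = 10^(1.43/10) = 1.390, G_1 = 10^(19.7/10) = 93.33
  Stage 2: F_2 = 10^(4.67/10) = 2.931, G_2 = 10^(10.8/10) = 12.02
Friis cascade:
  F = 1.390 + (2.931 − 1)/93.33 = 1.411
NF = 10 log₁₀(1.411) = 1.49 dB

1.49 dB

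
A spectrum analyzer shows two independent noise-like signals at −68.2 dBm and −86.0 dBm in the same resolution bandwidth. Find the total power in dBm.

−68.1 dBm

Convert to linear, add, convert back:
P₁ = 1.51×10⁻¹⁰ W, P₂ = 2.51×10⁻¹² W
P_tot = 1.54×10⁻¹⁰ W → 10 log₁₀(P_tot / 10⁻³) = −68.1 dBm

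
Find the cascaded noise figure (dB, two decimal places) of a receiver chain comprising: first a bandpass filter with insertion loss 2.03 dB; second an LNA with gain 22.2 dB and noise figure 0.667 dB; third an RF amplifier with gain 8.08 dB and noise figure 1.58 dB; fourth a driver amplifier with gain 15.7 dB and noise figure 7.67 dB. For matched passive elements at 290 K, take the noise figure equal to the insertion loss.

2.72 dB

Convert to linear (a loss of L dB is a gain of −L dB): F_i = 10^(NF_i/10), G_i = 10^(G_i,dB/10)
  Stage 1: F_1 = 10^(2.03/10) = 1.596, G_1 = 10^(−2.03/10) = 0.6266
  Stage 2: F_2 = 10^(0.667/10) = 1.166, G_2 = 10^(22.2/10) = 166.0
  Stage 3: F_3 = 10^(1.58/10) = 1.439, G_3 = 10^(8.08/10) = 6.427
  Stage 4: F_4 = 10^(7.67/10) = 5.848, G_4 = 10^(15.7/10) = 37.15
Friis cascade:
  F = 1.596 + (1.166 − 1)/0.6266 + (1.439 − 1)/104.0 + (5.848 − 1)/668.3 = 1.872
NF = 10 log₁₀(1.872) = 2.72 dB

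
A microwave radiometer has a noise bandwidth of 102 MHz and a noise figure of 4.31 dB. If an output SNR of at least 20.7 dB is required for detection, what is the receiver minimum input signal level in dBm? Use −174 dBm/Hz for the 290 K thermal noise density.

−68.9 dBm

Sensitivity = −174 + 10 log₁₀(B) + NF + SNR_min
= −174 + 80.09 + 4.31 + 20.7
= −68.90 dBm → −68.9 dBm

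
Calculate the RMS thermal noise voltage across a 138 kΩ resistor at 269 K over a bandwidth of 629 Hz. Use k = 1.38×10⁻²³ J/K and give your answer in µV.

V_n = √(4kTRB)
4kTRB = 4 × 1.38×10⁻²³ × 269 × 1.38×10⁵ × 6.29×10² = 1.29×10⁻¹² V²
V_n = √(1.29×10⁻¹²) = 1.14×10⁻⁶ V = 1.14 µV

1.14 µV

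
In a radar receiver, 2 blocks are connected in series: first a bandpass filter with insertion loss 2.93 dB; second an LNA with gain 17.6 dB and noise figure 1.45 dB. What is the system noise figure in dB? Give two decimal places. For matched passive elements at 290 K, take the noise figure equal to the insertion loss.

Convert to linear (a loss of L dB is a gain of −L dB): F_i = 10^(NF_i/10), G_i = 10^(G_i,dB/10)
  Stage 1: F_1 = 10^(2.93/10) = 1.963, G_1 = 10^(−2.93/10) = 0.5093
  Stage 2: F_2 = 10^(1.45/10) = 1.396, G_2 = 10^(17.6/10) = 57.54
Friis cascade:
  F = 1.963 + (1.396 − 1)/0.5093 = 2.742
NF = 10 log₁₀(2.742) = 4.38 dB

4.38 dB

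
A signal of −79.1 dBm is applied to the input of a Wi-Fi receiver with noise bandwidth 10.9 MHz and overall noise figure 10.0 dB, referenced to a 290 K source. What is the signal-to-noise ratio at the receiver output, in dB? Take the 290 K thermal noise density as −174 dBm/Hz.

Noise floor: N = −174 + 10 log₁₀(B) + NF
10 log₁₀(1.09×10⁷) = 70.37 dB
N = −174 + 70.37 + 10.0 = −93.63 dBm
SNR = P_sig − N = −79.1 − (−93.63) = 14.53 dB → 14.5 dB

14.5 dB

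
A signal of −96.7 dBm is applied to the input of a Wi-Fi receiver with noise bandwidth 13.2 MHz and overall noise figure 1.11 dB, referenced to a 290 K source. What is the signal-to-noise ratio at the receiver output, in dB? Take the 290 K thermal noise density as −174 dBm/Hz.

5.0 dB

Noise floor: N = −174 + 10 log₁₀(B) + NF
10 log₁₀(1.32×10⁷) = 71.21 dB
N = −174 + 71.21 + 1.11 = −101.68 dBm
SNR = P_sig − N = −96.7 − (−101.68) = 4.98 dB → 5.0 dB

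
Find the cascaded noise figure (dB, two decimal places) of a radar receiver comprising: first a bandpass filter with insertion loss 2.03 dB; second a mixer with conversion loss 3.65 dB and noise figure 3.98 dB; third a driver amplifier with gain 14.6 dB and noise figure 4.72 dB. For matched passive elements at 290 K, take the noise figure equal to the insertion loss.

10.51 dB

Convert to linear (a loss of L dB is a gain of −L dB): F_i = 10^(NF_i/10), G_i = 10^(G_i,dB/10)
  Stage 1: F_1 = 10^(2.03/10) = 1.596, G_1 = 10^(−2.03/10) = 0.6266
  Stage 2: F_2 = 10^(3.98/10) = 2.500, G_2 = 10^(−3.65/10) = 0.4315
  Stage 3: F_3 = 10^(4.72/10) = 2.965, G_3 = 10^(14.6/10) = 28.84
Friis cascade:
  F = 1.596 + (2.500 − 1)/0.6266 + (2.965 − 1)/0.2704 = 11.26
NF = 10 log₁₀(11.26) = 10.51 dB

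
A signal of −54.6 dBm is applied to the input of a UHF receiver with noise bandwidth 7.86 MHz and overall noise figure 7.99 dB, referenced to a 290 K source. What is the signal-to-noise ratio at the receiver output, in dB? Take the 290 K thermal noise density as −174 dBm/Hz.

Noise floor: N = −174 + 10 log₁₀(B) + NF
10 log₁₀(7.86×10⁶) = 68.95 dB
N = −174 + 68.95 + 7.99 = −97.06 dBm
SNR = P_sig − N = −54.6 − (−97.06) = 42.46 dB → 42.5 dB

42.5 dB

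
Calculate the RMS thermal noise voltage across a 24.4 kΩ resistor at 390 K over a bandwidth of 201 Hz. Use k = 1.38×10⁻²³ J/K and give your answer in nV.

V_n = √(4kTRB)
4kTRB = 4 × 1.38×10⁻²³ × 390 × 2.44×10⁴ × 2.01×10² = 1.06×10⁻¹³ V²
V_n = √(1.06×10⁻¹³) = 3.25×10⁻⁷ V = 325 nV

325 nV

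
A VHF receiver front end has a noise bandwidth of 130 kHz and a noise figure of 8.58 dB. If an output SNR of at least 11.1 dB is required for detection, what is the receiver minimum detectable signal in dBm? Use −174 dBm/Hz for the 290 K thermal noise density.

Sensitivity = −174 + 10 log₁₀(B) + NF + SNR_min
= −174 + 51.14 + 8.58 + 11.1
= −103.18 dBm → −103.2 dBm

−103.2 dBm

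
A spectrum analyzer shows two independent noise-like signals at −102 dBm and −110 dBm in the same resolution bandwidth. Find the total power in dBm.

−101.4 dBm

Convert to linear, add, convert back:
P₁ = 6.31×10⁻¹⁴ W, P₂ = 1.00×10⁻¹⁴ W
P_tot = 7.31×10⁻¹⁴ W → 10 log₁₀(P_tot / 10⁻³) = −101.4 dBm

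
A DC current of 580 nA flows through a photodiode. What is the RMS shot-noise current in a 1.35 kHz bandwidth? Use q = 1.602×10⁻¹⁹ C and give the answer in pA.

15.8 pA

I_n = √(2qI·B)
2qI·B = 2 × 1.602×10⁻¹⁹ × 5.80×10⁻⁷ × 1.35×10³ = 2.51×10⁻²² A²
I_n = √(2.51×10⁻²²) = 1.58×10⁻¹¹ A = 15.8 pA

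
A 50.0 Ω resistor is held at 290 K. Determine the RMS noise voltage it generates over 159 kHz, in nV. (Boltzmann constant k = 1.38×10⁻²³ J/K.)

357 nV

V_n = √(4kTRB)
4kTRB = 4 × 1.38×10⁻²³ × 290 × 5.00×10¹ × 1.59×10⁵ = 1.27×10⁻¹³ V²
V_n = √(1.27×10⁻¹³) = 3.57×10⁻⁷ V = 357 nV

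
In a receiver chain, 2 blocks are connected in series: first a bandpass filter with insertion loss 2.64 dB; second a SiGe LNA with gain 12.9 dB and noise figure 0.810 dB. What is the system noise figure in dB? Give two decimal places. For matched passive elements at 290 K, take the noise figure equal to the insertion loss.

Convert to linear (a loss of L dB is a gain of −L dB): F_i = 10^(NF_i/10), G_i = 10^(G_i,dB/10)
  Stage 1: F_1 = 10^(2.64/10) = 1.837, G_1 = 10^(−2.64/10) = 0.5445
  Stage 2: F_2 = 10^(0.810/10) = 1.205, G_2 = 10^(12.9/10) = 19.50
Friis cascade:
  F = 1.837 + (1.205 − 1)/0.5445 = 2.213
NF = 10 log₁₀(2.213) = 3.45 dB

3.45 dB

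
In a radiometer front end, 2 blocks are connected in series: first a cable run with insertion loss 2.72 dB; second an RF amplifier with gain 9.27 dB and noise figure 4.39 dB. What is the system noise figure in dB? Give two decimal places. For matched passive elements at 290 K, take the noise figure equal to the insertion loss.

Convert to linear (a loss of L dB is a gain of −L dB): F_i = 10^(NF_i/10), G_i = 10^(G_i,dB/10)
  Stage 1: F_1 = 10^(2.72/10) = 1.871, G_1 = 10^(−2.72/10) = 0.5346
  Stage 2: F_2 = 10^(4.39/10) = 2.748, G_2 = 10^(9.27/10) = 8.453
Friis cascade:
  F = 1.871 + (2.748 − 1)/0.5346 = 5.140
NF = 10 log₁₀(5.140) = 7.11 dB

7.11 dB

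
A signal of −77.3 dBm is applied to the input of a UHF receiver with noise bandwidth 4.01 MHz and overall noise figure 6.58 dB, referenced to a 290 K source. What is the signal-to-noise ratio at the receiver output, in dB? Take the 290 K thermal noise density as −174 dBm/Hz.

Noise floor: N = −174 + 10 log₁₀(B) + NF
10 log₁₀(4.01×10⁶) = 66.03 dB
N = −174 + 66.03 + 6.58 = −101.39 dBm
SNR = P_sig − N = −77.3 − (−101.39) = 24.09 dB → 24.1 dB

24.1 dB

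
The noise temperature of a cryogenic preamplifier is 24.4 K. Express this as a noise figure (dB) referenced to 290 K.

F = 1 + T_e/T₀ = 1 + 24.4/290 = 1.08414
NF = 10 log₁₀(1.08414) = 0.351 dB

0.351 dB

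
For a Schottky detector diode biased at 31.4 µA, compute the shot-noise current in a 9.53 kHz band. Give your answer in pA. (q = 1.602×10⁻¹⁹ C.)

I_n = √(2qI·B)
2qI·B = 2 × 1.602×10⁻¹⁹ × 3.14×10⁻⁵ × 9.53×10³ = 9.59×10⁻²⁰ A²
I_n = √(9.59×10⁻²⁰) = 3.10×10⁻¹⁰ A = 310 pA

310 pA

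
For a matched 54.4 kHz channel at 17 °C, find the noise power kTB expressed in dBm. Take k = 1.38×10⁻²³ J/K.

T = 17 °C + 273.15 = 290.15 K
P_n = kTB = 1.38×10⁻²³ × 290.15 × 5.44×10⁴ = 2.18×10⁻¹⁶ W
In dBm: 10 log₁₀(2.18×10⁻¹⁶ / 10⁻³) = −126.6 dBm

−126.6 dBm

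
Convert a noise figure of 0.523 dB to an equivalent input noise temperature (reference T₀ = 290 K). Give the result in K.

37.1 K

F = 10^(0.523/10) = 1.12798
T_e = (F − 1)·T₀ = (1.12798 − 1) × 290 = 37.1 K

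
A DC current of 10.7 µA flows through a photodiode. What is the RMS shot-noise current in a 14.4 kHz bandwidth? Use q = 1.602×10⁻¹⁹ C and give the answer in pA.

222 pA

I_n = √(2qI·B)
2qI·B = 2 × 1.602×10⁻¹⁹ × 1.07×10⁻⁵ × 1.44×10⁴ = 4.94×10⁻²⁰ A²
I_n = √(4.94×10⁻²⁰) = 2.22×10⁻¹⁰ A = 222 pA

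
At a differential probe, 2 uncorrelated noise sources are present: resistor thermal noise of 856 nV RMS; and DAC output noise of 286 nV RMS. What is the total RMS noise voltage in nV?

Uncorrelated sources add in power (mean-square): V_tot = √(ΣV_i²)
V_tot = √[(8.56×10⁻⁷)² + (2.86×10⁻⁷)²] = 9.03×10⁻⁷ V = 903 nV

903 nV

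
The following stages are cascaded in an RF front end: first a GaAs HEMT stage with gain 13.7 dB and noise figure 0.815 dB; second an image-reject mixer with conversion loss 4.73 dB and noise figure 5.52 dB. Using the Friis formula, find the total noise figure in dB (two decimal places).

1.19 dB

Convert to linear (a loss of L dB is a gain of −L dB): F_i = 10^(NF_i/10), G_i = 10^(G_i,dB/10)
  Stage 1: F_1 = 10^(0.815/10) = 1.206, G_1 = 10^(13.7/10) = 23.44
  Stage 2: F_2 = 10^(5.52/10) = 3.565, G_2 = 10^(−4.73/10) = 0.3365
Friis cascade:
  F = 1.206 + (3.565 − 1)/23.44 = 1.316
NF = 10 log₁₀(1.316) = 1.19 dB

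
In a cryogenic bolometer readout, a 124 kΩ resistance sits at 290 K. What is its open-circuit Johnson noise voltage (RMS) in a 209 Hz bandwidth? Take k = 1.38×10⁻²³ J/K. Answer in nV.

644 nV

V_n = √(4kTRB)
4kTRB = 4 × 1.38×10⁻²³ × 290 × 1.24×10⁵ × 2.09×10² = 4.15×10⁻¹³ V²
V_n = √(4.15×10⁻¹³) = 6.44×10⁻⁷ V = 644 nV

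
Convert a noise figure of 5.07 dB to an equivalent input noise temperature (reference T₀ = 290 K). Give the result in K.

642 K

F = 10^(5.07/10) = 3.21366
T_e = (F − 1)·T₀ = (3.21366 − 1) × 290 = 642 K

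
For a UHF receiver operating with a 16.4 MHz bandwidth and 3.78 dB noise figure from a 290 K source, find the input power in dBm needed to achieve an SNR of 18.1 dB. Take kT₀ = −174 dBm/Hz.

−80.0 dBm

Sensitivity = −174 + 10 log₁₀(B) + NF + SNR_min
= −174 + 72.15 + 3.78 + 18.1
= −79.97 dBm → −80.0 dBm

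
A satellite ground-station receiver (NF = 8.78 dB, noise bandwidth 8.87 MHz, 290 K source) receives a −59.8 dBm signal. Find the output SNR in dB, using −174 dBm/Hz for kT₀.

35.9 dB

Noise floor: N = −174 + 10 log₁₀(B) + NF
10 log₁₀(8.87×10⁶) = 69.48 dB
N = −174 + 69.48 + 8.78 = −95.74 dBm
SNR = P_sig − N = −59.8 − (−95.74) = 35.94 dB → 35.9 dB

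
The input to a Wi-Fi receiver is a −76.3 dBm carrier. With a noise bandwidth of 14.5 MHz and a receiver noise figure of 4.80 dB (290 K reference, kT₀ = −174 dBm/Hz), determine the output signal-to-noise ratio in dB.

21.3 dB

Noise floor: N = −174 + 10 log₁₀(B) + NF
10 log₁₀(1.45×10⁷) = 71.61 dB
N = −174 + 71.61 + 4.80 = −97.59 dBm
SNR = P_sig − N = −76.3 − (−97.59) = 21.29 dB → 21.3 dB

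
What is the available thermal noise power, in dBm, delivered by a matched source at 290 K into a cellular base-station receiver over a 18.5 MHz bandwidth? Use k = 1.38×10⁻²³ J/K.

P_n = kTB = 1.38×10⁻²³ × 290 × 1.85×10⁷ = 7.40×10⁻¹⁴ W
In dBm: 10 log₁₀(7.40×10⁻¹⁴ / 10⁻³) = −101.3 dBm

−101.3 dBm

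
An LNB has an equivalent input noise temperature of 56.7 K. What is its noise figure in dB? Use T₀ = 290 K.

0.776 dB

F = 1 + T_e/T₀ = 1 + 56.7/290 = 1.19552
NF = 10 log₁₀(1.19552) = 0.776 dB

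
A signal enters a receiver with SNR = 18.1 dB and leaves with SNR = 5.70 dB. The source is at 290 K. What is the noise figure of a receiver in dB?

12.40 dB

NF (dB) = SNR_in(dB) − SNR_out(dB) when the source is at T₀
NF = 18.1 − 5.70 = 12.40 dB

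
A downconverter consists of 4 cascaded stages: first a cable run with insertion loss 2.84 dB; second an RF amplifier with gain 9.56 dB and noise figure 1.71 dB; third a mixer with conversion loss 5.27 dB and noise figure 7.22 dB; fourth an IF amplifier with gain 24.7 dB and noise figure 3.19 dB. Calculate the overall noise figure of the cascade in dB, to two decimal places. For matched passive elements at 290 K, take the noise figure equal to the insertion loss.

6.57 dB

Convert to linear (a loss of L dB is a gain of −L dB): F_i = 10^(NF_i/10), G_i = 10^(G_i,dB/10)
  Stage 1: F_1 = 10^(2.84/10) = 1.923, G_1 = 10^(−2.84/10) = 0.5200
  Stage 2: F_2 = 10^(1.71/10) = 1.483, G_2 = 10^(9.56/10) = 9.036
  Stage 3: F_3 = 10^(7.22/10) = 5.272, G_3 = 10^(−5.27/10) = 0.2972
  Stage 4: F_4 = 10^(3.19/10) = 2.084, G_4 = 10^(24.7/10) = 295.1
Friis cascade:
  F = 1.923 + (1.483 − 1)/0.5200 + (5.272 − 1)/4.699 + (2.084 − 1)/1.396 = 4.537
NF = 10 log₁₀(4.537) = 6.57 dB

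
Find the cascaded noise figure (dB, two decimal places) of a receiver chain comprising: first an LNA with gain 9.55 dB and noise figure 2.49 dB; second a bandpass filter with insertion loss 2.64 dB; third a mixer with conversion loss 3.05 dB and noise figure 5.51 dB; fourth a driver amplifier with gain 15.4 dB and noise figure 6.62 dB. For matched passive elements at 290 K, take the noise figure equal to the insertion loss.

Convert to linear (a loss of L dB is a gain of −L dB): F_i = 10^(NF_i/10), G_i = 10^(G_i,dB/10)
  Stage 1: F_1 = 10^(2.49/10) = 1.774, G_1 = 10^(9.55/10) = 9.016
  Stage 2: F_2 = 10^(2.64/10) = 1.837, G_2 = 10^(−2.64/10) = 0.5445
  Stage 3: F_3 = 10^(5.51/10) = 3.556, G_3 = 10^(−3.05/10) = 0.4955
  Stage 4: F_4 = 10^(6.62/10) = 4.592, G_4 = 10^(15.4/10) = 34.67
Friis cascade:
  F = 1.774 + (1.837 − 1)/9.016 + (3.556 − 1)/4.909 + (4.592 − 1)/2.432 = 3.865
NF = 10 log₁₀(3.865) = 5.87 dB

5.87 dB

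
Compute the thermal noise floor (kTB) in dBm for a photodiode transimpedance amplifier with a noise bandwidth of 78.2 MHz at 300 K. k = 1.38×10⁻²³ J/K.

P_n = kTB = 1.38×10⁻²³ × 300 × 7.82×10⁷ = 3.24×10⁻¹³ W
In dBm: 10 log₁₀(3.24×10⁻¹³ / 10⁻³) = −94.9 dBm

−94.9 dBm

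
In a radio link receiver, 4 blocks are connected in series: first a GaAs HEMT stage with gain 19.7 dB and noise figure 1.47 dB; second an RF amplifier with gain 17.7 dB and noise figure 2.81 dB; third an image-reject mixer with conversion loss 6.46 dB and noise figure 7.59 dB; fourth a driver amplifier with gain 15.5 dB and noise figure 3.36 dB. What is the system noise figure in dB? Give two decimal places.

1.51 dB

Convert to linear (a loss of L dB is a gain of −L dB): F_i = 10^(NF_i/10), G_i = 10^(G_i,dB/10)
  Stage 1: F_1 = 10^(1.47/10) = 1.403, G_1 = 10^(19.7/10) = 93.33
  Stage 2: F_2 = 10^(2.81/10) = 1.910, G_2 = 10^(17.7/10) = 58.88
  Stage 3: F_3 = 10^(7.59/10) = 5.741, G_3 = 10^(−6.46/10) = 0.2259
  Stage 4: F_4 = 10^(3.36/10) = 2.168, G_4 = 10^(15.5/10) = 35.48
Friis cascade:
  F = 1.403 + (1.910 − 1)/93.33 + (5.741 − 1)/5495 + (2.168 − 1)/1242 = 1.414
NF = 10 log₁₀(1.414) = 1.51 dB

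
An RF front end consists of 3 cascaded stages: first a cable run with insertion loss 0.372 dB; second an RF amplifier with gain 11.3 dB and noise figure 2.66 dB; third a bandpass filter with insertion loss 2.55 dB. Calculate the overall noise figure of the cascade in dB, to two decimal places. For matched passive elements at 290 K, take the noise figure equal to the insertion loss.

Convert to linear (a loss of L dB is a gain of −L dB): F_i = 10^(NF_i/10), G_i = 10^(G_i,dB/10)
  Stage 1: F_1 = 10^(0.372/10) = 1.089, G_1 = 10^(−0.372/10) = 0.9179
  Stage 2: F_2 = 10^(2.66/10) = 1.845, G_2 = 10^(11.3/10) = 13.49
  Stage 3: F_3 = 10^(2.55/10) = 1.799, G_3 = 10^(−2.55/10) = 0.5559
Friis cascade:
  F = 1.089 + (1.845 − 1)/0.9179 + (1.799 − 1)/12.38 = 2.075
NF = 10 log₁₀(2.075) = 3.17 dB

3.17 dB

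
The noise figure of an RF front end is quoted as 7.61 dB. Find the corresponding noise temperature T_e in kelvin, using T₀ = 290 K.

1383 K

F = 10^(7.61/10) = 5.76766
T_e = (F − 1)·T₀ = (5.76766 − 1) × 290 = 1383 K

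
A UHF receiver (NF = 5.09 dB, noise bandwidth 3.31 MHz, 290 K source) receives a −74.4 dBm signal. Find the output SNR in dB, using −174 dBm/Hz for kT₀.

29.3 dB

Noise floor: N = −174 + 10 log₁₀(B) + NF
10 log₁₀(3.31×10⁶) = 65.2 dB
N = −174 + 65.2 + 5.09 = −103.71 dBm
SNR = P_sig − N = −74.4 − (−103.71) = 29.31 dB → 29.3 dB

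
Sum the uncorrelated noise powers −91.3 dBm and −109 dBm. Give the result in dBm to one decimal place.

Convert to linear, add, convert back:
P₁ = 7.41×10⁻¹³ W, P₂ = 1.26×10⁻¹⁴ W
P_tot = 7.54×10⁻¹³ W → 10 log₁₀(P_tot / 10⁻³) = −91.2 dBm

−91.2 dBm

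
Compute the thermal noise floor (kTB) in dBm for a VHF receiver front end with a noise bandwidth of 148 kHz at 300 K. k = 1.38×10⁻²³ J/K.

P_n = kTB = 1.38×10⁻²³ × 300 × 1.48×10⁵ = 6.13×10⁻¹⁶ W
In dBm: 10 log₁₀(6.13×10⁻¹⁶ / 10⁻³) = −122.1 dBm

−122.1 dBm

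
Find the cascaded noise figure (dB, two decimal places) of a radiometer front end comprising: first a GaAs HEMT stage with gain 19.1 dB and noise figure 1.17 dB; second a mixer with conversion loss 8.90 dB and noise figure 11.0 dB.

Convert to linear (a loss of L dB is a gain of −L dB): F_i = 10^(NF_i/10), G_i = 10^(G_i,dB/10)
  Stage 1: F_1 = 10^(1.17/10) = 1.309, G_1 = 10^(19.1/10) = 81.28
  Stage 2: F_2 = 10^(11.0/10) = 12.59, G_2 = 10^(−8.90/10) = 0.1288
Friis cascade:
  F = 1.309 + (12.59 − 1)/81.28 = 1.452
NF = 10 log₁₀(1.452) = 1.62 dB

1.62 dB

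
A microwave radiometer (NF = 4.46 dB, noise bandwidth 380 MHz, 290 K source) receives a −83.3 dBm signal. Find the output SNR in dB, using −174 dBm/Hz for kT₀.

Noise floor: N = −174 + 10 log₁₀(B) + NF
10 log₁₀(3.80×10⁸) = 85.8 dB
N = −174 + 85.8 + 4.46 = −83.74 dBm
SNR = P_sig − N = −83.3 − (−83.74) = 0.44 dB → 0.4 dB

0.4 dB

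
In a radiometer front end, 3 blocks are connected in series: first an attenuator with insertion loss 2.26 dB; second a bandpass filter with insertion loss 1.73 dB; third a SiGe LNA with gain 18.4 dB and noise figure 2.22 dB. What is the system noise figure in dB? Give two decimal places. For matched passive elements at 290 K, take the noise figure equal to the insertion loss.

6.21 dB

Convert to linear (a loss of L dB is a gain of −L dB): F_i = 10^(NF_i/10), G_i = 10^(G_i,dB/10)
  Stage 1: F_1 = 10^(2.26/10) = 1.683, G_1 = 10^(−2.26/10) = 0.5943
  Stage 2: F_2 = 10^(1.73/10) = 1.489, G_2 = 10^(−1.73/10) = 0.6714
  Stage 3: F_3 = 10^(2.22/10) = 1.667, G_3 = 10^(18.4/10) = 69.18
Friis cascade:
  F = 1.683 + (1.489 − 1)/0.5943 + (1.667 − 1)/0.3990 = 4.178
NF = 10 log₁₀(4.178) = 6.21 dB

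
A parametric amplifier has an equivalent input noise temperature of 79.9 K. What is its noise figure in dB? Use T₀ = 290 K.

1.06 dB

F = 1 + T_e/T₀ = 1 + 79.9/290 = 1.27552
NF = 10 log₁₀(1.27552) = 1.06 dB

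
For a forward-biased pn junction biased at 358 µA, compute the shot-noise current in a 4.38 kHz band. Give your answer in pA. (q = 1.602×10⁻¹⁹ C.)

709 pA

I_n = √(2qI·B)
2qI·B = 2 × 1.602×10⁻¹⁹ × 3.58×10⁻⁴ × 4.38×10³ = 5.02×10⁻¹⁹ A²
I_n = √(5.02×10⁻¹⁹) = 7.09×10⁻¹⁰ A = 709 pA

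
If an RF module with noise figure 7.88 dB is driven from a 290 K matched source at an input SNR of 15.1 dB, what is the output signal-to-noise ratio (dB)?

7.22 dB

By definition F = SNR_in/SNR_out, so in dB: SNR_out = SNR_in − NF
SNR_out = 15.1 − 7.88 = 7.22 dB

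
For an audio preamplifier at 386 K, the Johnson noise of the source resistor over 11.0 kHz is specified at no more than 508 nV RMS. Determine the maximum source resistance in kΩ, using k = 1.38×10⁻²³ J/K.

1.10 kΩ

Johnson–Nyquist: V_n = √(4kTRB) ⇒ R = V_n² / (4kTB)
4kTB = 4 × 1.38×10⁻²³ × 386 × 1.10×10⁴ = 2.34×10⁻¹⁶
R = (5.08×10⁻⁷)² / 2.34×10⁻¹⁶ = 1.10×10³ Ω = 1.10 kΩ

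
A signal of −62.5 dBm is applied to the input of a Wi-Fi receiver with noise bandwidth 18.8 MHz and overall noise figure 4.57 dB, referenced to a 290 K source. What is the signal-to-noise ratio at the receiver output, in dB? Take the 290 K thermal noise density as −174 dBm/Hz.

Noise floor: N = −174 + 10 log₁₀(B) + NF
10 log₁₀(1.88×10⁷) = 72.74 dB
N = −174 + 72.74 + 4.57 = −96.69 dBm
SNR = P_sig − N = −62.5 − (−96.69) = 34.19 dB → 34.2 dB

34.2 dB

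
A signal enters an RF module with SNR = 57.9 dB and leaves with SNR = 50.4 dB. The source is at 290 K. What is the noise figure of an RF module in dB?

7.5 dB

NF (dB) = SNR_in(dB) − SNR_out(dB) when the source is at T₀
NF = 57.9 − 50.4 = 7.5 dB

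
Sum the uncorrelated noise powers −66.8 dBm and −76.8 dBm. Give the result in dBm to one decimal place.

−66.4 dBm

Convert to linear, add, convert back:
P₁ = 2.09×10⁻¹⁰ W, P₂ = 2.09×10⁻¹¹ W
P_tot = 2.30×10⁻¹⁰ W → 10 log₁₀(P_tot / 10⁻³) = −66.4 dBm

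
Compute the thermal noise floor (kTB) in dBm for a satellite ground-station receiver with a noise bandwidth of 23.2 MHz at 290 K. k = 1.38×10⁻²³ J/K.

−100.3 dBm

P_n = kTB = 1.38×10⁻²³ × 290 × 2.32×10⁷ = 9.28×10⁻¹⁴ W
In dBm: 10 log₁₀(9.28×10⁻¹⁴ / 10⁻³) = −100.3 dBm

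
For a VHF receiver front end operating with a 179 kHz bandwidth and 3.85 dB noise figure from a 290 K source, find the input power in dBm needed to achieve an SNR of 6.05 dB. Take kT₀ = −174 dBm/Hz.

Sensitivity = −174 + 10 log₁₀(B) + NF + SNR_min
= −174 + 52.53 + 3.85 + 6.05
= −111.57 dBm → −111.6 dBm

−111.6 dBm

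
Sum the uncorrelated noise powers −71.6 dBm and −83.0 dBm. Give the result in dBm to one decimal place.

−71.3 dBm

Convert to linear, add, convert back:
P₁ = 6.92×10⁻¹¹ W, P₂ = 5.01×10⁻¹² W
P_tot = 7.42×10⁻¹¹ W → 10 log₁₀(P_tot / 10⁻³) = −71.3 dBm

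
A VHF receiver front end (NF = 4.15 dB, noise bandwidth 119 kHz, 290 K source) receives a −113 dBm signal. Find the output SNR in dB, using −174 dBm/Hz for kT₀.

Noise floor: N = −174 + 10 log₁₀(B) + NF
10 log₁₀(1.19×10⁵) = 50.76 dB
N = −174 + 50.76 + 4.15 = −119.09 dBm
SNR = P_sig − N = −113 − (−119.09) = 6.09 dB → 6.1 dB

6.1 dB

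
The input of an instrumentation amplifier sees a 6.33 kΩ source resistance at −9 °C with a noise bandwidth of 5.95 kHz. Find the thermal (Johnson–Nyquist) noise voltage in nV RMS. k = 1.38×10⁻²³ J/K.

T = −9 °C + 273.15 = 264.15 K
V_n = √(4kTRB)
4kTRB = 4 × 1.38×10⁻²³ × 264.15 × 6.33×10³ × 5.95×10³ = 5.49×10⁻¹³ V²
V_n = √(5.49×10⁻¹³) = 7.41×10⁻⁷ V = 741 nV

741 nV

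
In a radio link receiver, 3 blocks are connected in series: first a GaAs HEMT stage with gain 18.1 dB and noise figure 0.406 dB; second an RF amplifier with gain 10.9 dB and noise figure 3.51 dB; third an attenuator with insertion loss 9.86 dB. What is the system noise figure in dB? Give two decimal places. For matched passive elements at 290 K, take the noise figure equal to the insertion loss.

Convert to linear (a loss of L dB is a gain of −L dB): F_i = 10^(NF_i/10), G_i = 10^(G_i,dB/10)
  Stage 1: F_1 = 10^(0.406/10) = 1.098, G_1 = 10^(18.1/10) = 64.57
  Stage 2: F_2 = 10^(3.51/10) = 2.244, G_2 = 10^(10.9/10) = 12.30
  Stage 3: F_3 = 10^(9.86/10) = 9.683, G_3 = 10^(−9.86/10) = 0.1033
Friis cascade:
  F = 1.098 + (2.244 − 1)/64.57 + (9.683 − 1)/794.3 = 1.128
NF = 10 log₁₀(1.128) = 0.52 dB

0.52 dB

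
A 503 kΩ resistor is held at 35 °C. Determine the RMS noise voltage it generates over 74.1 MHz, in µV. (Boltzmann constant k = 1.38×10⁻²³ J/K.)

T = 35 °C + 273.15 = 308.15 K
V_n = √(4kTRB)
4kTRB = 4 × 1.38×10⁻²³ × 308.15 × 5.03×10⁵ × 7.41×10⁷ = 6.34×10⁻⁷ V²
V_n = √(6.34×10⁻⁷) = 7.96×10⁻⁴ V = 796 µV

796 µV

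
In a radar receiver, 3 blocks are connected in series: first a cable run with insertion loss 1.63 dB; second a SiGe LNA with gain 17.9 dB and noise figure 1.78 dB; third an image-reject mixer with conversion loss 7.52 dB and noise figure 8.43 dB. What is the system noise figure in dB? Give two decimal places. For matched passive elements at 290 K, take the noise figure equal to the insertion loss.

3.68 dB

Convert to linear (a loss of L dB is a gain of −L dB): F_i = 10^(NF_i/10), G_i = 10^(G_i,dB/10)
  Stage 1: F_1 = 10^(1.63/10) = 1.455, G_1 = 10^(−1.63/10) = 0.6871
  Stage 2: F_2 = 10^(1.78/10) = 1.507, G_2 = 10^(17.9/10) = 61.66
  Stage 3: F_3 = 10^(8.43/10) = 6.966, G_3 = 10^(−7.52/10) = 0.1770
Friis cascade:
  F = 1.455 + (1.507 − 1)/0.6871 + (6.966 − 1)/42.36 = 2.334
NF = 10 log₁₀(2.334) = 3.68 dB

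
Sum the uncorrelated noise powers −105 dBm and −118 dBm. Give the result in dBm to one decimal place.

−104.8 dBm

Convert to linear, add, convert back:
P₁ = 3.16×10⁻¹⁴ W, P₂ = 1.58×10⁻¹⁵ W
P_tot = 3.32×10⁻¹⁴ W → 10 log₁₀(P_tot / 10⁻³) = −104.8 dBm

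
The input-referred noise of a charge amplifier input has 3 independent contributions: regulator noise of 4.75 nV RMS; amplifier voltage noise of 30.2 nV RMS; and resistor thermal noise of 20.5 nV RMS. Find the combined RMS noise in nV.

36.8 nV

Uncorrelated sources add in power (mean-square): V_tot = √(ΣV_i²)
V_tot = √[(4.75×10⁻⁹)² + (3.02×10⁻⁸)² + (2.05×10⁻⁸)²] = 3.68×10⁻⁸ V = 36.8 nV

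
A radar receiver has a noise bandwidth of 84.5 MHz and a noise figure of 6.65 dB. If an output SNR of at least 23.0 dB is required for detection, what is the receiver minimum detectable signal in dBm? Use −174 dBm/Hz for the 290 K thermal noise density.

Sensitivity = −174 + 10 log₁₀(B) + NF + SNR_min
= −174 + 79.27 + 6.65 + 23.0
= −65.08 dBm → −65.1 dBm

−65.1 dBm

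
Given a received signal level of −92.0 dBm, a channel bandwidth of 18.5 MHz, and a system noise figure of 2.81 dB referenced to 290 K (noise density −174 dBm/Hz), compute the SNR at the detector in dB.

Noise floor: N = −174 + 10 log₁₀(B) + NF
10 log₁₀(1.85×10⁷) = 72.67 dB
N = −174 + 72.67 + 2.81 = −98.52 dBm
SNR = P_sig − N = −92.0 − (−98.52) = 6.52 dB → 6.5 dB

6.5 dB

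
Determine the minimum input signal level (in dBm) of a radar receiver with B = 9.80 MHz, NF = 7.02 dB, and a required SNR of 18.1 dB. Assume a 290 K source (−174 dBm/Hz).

−79.0 dBm

Sensitivity = −174 + 10 log₁₀(B) + NF + SNR_min
= −174 + 69.91 + 7.02 + 18.1
= −78.97 dBm → −79.0 dBm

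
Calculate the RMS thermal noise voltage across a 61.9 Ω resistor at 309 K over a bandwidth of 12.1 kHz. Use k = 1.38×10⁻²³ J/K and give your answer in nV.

V_n = √(4kTRB)
4kTRB = 4 × 1.38×10⁻²³ × 309 × 6.19×10¹ × 1.21×10⁴ = 1.28×10⁻¹⁴ V²
V_n = √(1.28×10⁻¹⁴) = 1.13×10⁻⁷ V = 113 nV

113 nV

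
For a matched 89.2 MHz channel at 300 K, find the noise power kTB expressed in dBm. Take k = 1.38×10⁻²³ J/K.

P_n = kTB = 1.38×10⁻²³ × 300 × 8.92×10⁷ = 3.69×10⁻¹³ W
In dBm: 10 log₁₀(3.69×10⁻¹³ / 10⁻³) = −94.3 dBm

−94.3 dBm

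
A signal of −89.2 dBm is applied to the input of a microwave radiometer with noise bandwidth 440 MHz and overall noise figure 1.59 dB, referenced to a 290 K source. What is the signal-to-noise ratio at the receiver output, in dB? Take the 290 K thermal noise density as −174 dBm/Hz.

Noise floor: N = −174 + 10 log₁₀(B) + NF
10 log₁₀(4.40×10⁸) = 86.43 dB
N = −174 + 86.43 + 1.59 = −85.98 dBm
SNR = P_sig − N = −89.2 − (−85.98) = −3.22 dB → −3.2 dB

−3.2 dB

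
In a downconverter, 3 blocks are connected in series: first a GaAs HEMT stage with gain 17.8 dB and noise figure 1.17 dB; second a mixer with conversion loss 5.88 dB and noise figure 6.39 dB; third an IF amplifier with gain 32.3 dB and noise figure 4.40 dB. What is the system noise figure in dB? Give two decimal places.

1.70 dB

Convert to linear (a loss of L dB is a gain of −L dB): F_i = 10^(NF_i/10), G_i = 10^(G_i,dB/10)
  Stage 1: F_1 = 10^(1.17/10) = 1.309, G_1 = 10^(17.8/10) = 60.26
  Stage 2: F_2 = 10^(6.39/10) = 4.355, G_2 = 10^(−5.88/10) = 0.2582
  Stage 3: F_3 = 10^(4.40/10) = 2.754, G_3 = 10^(32.3/10) = 1698
Friis cascade:
  F = 1.309 + (4.355 − 1)/60.26 + (2.754 − 1)/15.56 = 1.478
NF = 10 log₁₀(1.478) = 1.70 dB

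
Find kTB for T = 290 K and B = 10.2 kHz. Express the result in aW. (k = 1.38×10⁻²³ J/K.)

P_n = kTB = 1.38×10⁻²³ × 290 × 1.02×10⁴ = 4.08×10⁻¹⁷ W = 40.8 aW

40.8 aW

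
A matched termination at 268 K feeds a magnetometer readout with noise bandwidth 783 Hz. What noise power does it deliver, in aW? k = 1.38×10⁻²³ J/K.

2.90 aW

P_n = kTB = 1.38×10⁻²³ × 268 × 7.83×10² = 2.90×10⁻¹⁸ W = 2.90 aW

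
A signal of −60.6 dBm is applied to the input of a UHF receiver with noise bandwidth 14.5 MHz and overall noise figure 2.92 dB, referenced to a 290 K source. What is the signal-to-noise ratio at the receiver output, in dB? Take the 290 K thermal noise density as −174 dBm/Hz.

Noise floor: N = −174 + 10 log₁₀(B) + NF
10 log₁₀(1.45×10⁷) = 71.61 dB
N = −174 + 71.61 + 2.92 = −99.47 dBm
SNR = P_sig − N = −60.6 − (−99.47) = 38.87 dB → 38.9 dB

38.9 dB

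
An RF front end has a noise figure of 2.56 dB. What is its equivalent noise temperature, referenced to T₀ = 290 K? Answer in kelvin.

233 K

F = 10^(2.56/10) = 1.80302
T_e = (F − 1)·T₀ = (1.80302 − 1) × 290 = 233 K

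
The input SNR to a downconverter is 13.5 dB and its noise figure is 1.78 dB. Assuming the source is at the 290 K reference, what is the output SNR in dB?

By definition F = SNR_in/SNR_out, so in dB: SNR_out = SNR_in − NF
SNR_out = 13.5 − 1.78 = 11.72 dB

11.72 dB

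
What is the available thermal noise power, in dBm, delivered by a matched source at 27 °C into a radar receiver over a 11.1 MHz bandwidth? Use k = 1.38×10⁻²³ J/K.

T = 27 °C + 273.15 = 300.15 K
P_n = kTB = 1.38×10⁻²³ × 300.15 × 1.11×10⁷ = 4.60×10⁻¹⁴ W
In dBm: 10 log₁₀(4.60×10⁻¹⁴ / 10⁻³) = −103.4 dBm

−103.4 dBm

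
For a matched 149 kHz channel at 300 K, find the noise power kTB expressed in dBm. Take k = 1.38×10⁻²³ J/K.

P_n = kTB = 1.38×10⁻²³ × 300 × 1.49×10⁵ = 6.17×10⁻¹⁶ W
In dBm: 10 log₁₀(6.17×10⁻¹⁶ / 10⁻³) = −122.1 dBm

−122.1 dBm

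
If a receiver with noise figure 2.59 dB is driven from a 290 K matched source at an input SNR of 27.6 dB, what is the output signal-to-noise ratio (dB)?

By definition F = SNR_in/SNR_out, so in dB: SNR_out = SNR_in − NF
SNR_out = 27.6 − 2.59 = 25.01 dB

25.01 dB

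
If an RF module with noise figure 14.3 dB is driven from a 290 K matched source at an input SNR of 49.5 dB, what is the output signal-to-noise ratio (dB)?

35.2 dB

By definition F = SNR_in/SNR_out, so in dB: SNR_out = SNR_in − NF
SNR_out = 49.5 − 14.3 = 35.2 dB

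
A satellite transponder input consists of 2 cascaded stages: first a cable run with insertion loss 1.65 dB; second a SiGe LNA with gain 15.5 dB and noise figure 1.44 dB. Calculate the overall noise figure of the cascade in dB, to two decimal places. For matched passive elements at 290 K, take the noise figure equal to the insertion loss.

Convert to linear (a loss of L dB is a gain of −L dB): F_i = 10^(NF_i/10), G_i = 10^(G_i,dB/10)
  Stage 1: F_1 = 10^(1.65/10) = 1.462, G_1 = 10^(−1.65/10) = 0.6839
  Stage 2: F_2 = 10^(1.44/10) = 1.393, G_2 = 10^(15.5/10) = 35.48
Friis cascade:
  F = 1.462 + (1.393 − 1)/0.6839 = 2.037
NF = 10 log₁₀(2.037) = 3.09 dB

3.09 dB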